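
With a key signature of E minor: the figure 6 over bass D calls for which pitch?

B

Counting 5 letter steps above D lands on B; in E minor, that letter is B.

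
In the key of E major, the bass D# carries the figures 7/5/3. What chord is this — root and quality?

The figures 7/5/3 indicate a seventh chord in root position.
In root position the bass is the root, so the root is D#.
The chord tones are D#, F#, A, C#, giving D# half-diminished seventh.

D# half-diminished seventh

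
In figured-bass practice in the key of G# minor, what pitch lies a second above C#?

Counting 1 letter step above C# lands on D; in G# minor, that letter is D#.

D#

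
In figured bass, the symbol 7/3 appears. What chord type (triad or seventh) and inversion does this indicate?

seventh chord, root position

7/3 is shorthand for 7/5/3.
Intervals of 7/5/3 above the bass form a seventh chord; the bass is the root, so this is root position.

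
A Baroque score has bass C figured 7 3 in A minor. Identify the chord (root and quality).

The figures 7 3 indicate a seventh chord in root position.
In root position the bass is the root, so the root is C.
The chord tones are C, E, G, B, giving C major seventh.

C major seventh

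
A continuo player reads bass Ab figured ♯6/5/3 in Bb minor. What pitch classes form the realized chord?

Ab, C, Eb, F#

A third above Ab in this key is C.
A fifth above Ab in this key is Eb.
A sixth above Ab in this key is F, raised to F# by the sharp.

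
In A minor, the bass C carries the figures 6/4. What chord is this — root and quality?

F major

The figures 6/4 indicate a triad in second inversion.
In second inversion the root lies a fourth above the bass: a fourth above C in A minor is F.
The chord tones are C, F, A, giving F major.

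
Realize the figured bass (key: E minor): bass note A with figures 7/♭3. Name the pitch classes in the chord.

The written figures 7/♭3 are shorthand for 7/5/3: the 5 is implied.
A third above A in this key is C, lowered to Cb by the flat.
A fifth above A in this key is E.
A seventh above A in this key is G.

A, Cb, E, G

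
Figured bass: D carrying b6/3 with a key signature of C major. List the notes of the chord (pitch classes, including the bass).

D, F, Bb

A third above D in this key is F.
A sixth above D in this key is B, lowered to Bb by the flat.
Together with the bass D, this spells Bb major in first inversion.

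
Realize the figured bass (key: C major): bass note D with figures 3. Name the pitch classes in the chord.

The written figures 3 are shorthand for 5/3: the 5 is implied.
A third above D in this key is F.
A fifth above D in this key is A.
Together with the bass D, this spells D minor in root position.

D, F, A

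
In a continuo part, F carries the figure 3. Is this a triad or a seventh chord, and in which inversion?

triad, root position

3 is shorthand for 5/3.
Intervals of 5/3 above the bass form a triad; the bass is the root, so this is root position.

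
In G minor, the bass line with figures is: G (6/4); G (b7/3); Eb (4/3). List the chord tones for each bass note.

G (6/4): G, C, Eb.
G (b7/5/3): G, Bb, D, Fb.
Eb (6/4/3): Eb, G, A, C.

G, C, Eb | G, Bb, D, Fb | Eb, G, A, C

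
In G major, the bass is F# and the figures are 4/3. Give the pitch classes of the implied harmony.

F#, A, B, D

The written figures 4/3 are shorthand for 6/4/3: the 6 is implied.
A third above F# in this key is A.
A fourth above F# in this key is B.
A sixth above F# in this key is D.
Together with the bass F#, this spells B minor seventh in second inversion.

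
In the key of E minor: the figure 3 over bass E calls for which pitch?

G

Counting 2 letter steps above E lands on G; in E minor, that letter is G.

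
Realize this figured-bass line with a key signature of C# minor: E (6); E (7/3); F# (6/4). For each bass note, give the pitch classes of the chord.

E, G#, C# | E, G#, B, D# | F#, B, D#

E (6/3): E, G#, C#.
E (7/5/3): E, G#, B, D#.
F# (6/4): F#, B, D#.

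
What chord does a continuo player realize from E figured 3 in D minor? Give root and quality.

E diminished

The figures 3 indicate a triad in root position.
In root position the bass is the root, so the root is E.
The chord tones are E, G, Bb, giving E diminished.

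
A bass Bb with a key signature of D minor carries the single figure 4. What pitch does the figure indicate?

E

Counting 3 letter steps above Bb lands on E; in D minor, that letter is E.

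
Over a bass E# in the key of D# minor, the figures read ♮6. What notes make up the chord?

The written figures ♮6 are shorthand for 6/3: the 3 is implied.
A third above E# in this key is G#.
A sixth above E# in this key is C#, made natural (C) by the ♮ figure.

E#, G#, C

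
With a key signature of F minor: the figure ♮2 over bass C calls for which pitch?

Counting 1 letter step above C lands on D; in F minor, that letter is Db.
The ♮2 figure makes it natural, giving D.

D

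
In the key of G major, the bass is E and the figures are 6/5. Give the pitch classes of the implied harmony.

E, G, B, C

The written figures 6/5 are shorthand for 6/5/3: the 3 is implied.
A third above E in this key is G.
A fifth above E in this key is B.
A sixth above E in this key is C.
Together with the bass E, this spells C major seventh in first inversion.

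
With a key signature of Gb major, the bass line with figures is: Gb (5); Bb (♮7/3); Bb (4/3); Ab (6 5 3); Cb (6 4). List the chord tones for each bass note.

Gb, Bb, Db | Bb, Db, F, A | Bb, Db, Eb, Gb | Ab, Cb, Eb, F | Cb, F, Ab

Gb (5/3): Gb, Bb, Db.
Bb (♮7/5/3): Bb, Db, F, A.
Bb (6/4/3): Bb, Db, Eb, Gb.
Ab (6/5/3): Ab, Cb, Eb, F.
Cb (6/4): Cb, F, Ab.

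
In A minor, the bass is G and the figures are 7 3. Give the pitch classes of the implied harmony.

G, B, D, F

The written figures 7 3 are shorthand for 7/5/3: the 5 is implied.
A third above G in this key is B.
A fifth above G in this key is D.
A seventh above G in this key is F.
Together with the bass G, this spells G dominant seventh in root position.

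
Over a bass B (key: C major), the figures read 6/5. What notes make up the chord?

The written figures 6/5 are shorthand for 6/5/3: the 3 is implied.
A third above B in this key is D.
A fifth above B in this key is F.
A sixth above B in this key is G.
Together with the bass B, this spells G dominant seventh in first inversion.

B, D, F, G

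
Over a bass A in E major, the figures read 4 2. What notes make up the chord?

A, B, D#, F#

The written figures 4 2 are shorthand for 6/4/2: the 6 is implied.
A second above A in this key is B.
A fourth above A in this key is D#.
A sixth above A in this key is F#.
Together with the bass A, this spells B dominant seventh in third inversion.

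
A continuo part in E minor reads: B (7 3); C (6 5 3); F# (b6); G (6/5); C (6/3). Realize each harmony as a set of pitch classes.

B (7/5/3): B, D, F#, A.
C (6/5/3): C, E, G, A.
F# (b6/3): F#, A, Db.
G (6/5/3): G, B, D, E.
C (6/3): C, E, A.

B, D, F#, A | C, E, G, A | F#, A, Db | G, B, D, E | C, E, A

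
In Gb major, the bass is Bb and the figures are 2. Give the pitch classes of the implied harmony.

The written figures 2 are shorthand for 6/4/2: the 6/4 are implied.
A second above Bb in this key is Cb.
A fourth above Bb in this key is Eb.
A sixth above Bb in this key is Gb.
Together with the bass Bb, this spells Cb major seventh in third inversion.

Bb, Cb, Eb, Gb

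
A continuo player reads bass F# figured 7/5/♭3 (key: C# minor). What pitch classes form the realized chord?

F#, Ab, C#, E

A third above F# in this key is A, lowered to Ab by the flat.
A fifth above F# in this key is C#.
A seventh above F# in this key is E.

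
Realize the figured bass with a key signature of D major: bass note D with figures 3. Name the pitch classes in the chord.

The written figures 3 are shorthand for 5/3: the 5 is implied.
A third above D in this key is F#.
A fifth above D in this key is A.
Together with the bass D, this spells D major in root position.

D, F#, A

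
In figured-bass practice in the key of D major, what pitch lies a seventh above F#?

Counting 6 letter steps above F# lands on E; in D major, that letter is E.

E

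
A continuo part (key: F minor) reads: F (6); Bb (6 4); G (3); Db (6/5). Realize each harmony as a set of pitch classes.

F, Ab, Db | Bb, Eb, G | G, Bb, Db | Db, F, Ab, Bb

F (6/3): F, Ab, Db.
Bb (6/4): Bb, Eb, G.
G (5/3): G, Bb, Db.
Db (6/5/3): Db, F, Ab, Bb.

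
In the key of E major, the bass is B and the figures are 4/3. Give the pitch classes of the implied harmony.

B, D#, E, G#

The written figures 4/3 are shorthand for 6/4/3: the 6 is implied.
A third above B in this key is D#.
A fourth above B in this key is E.
A sixth above B in this key is G#.
Together with the bass B, this spells E major seventh in second inversion.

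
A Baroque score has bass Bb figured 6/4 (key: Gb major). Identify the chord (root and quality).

Eb minor

The figures 6/4 indicate a triad in second inversion.
In second inversion the root lies a fourth above the bass: a fourth above Bb in Gb major is Eb.
The chord tones are Bb, Eb, Gb, giving Eb minor.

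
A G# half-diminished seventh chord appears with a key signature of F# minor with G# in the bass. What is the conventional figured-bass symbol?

G# is the root of G# half-diminished seventh, so the chord is in root position.
A seventh chord in root position is figured 7/5/3, conventionally abbreviated 7.

7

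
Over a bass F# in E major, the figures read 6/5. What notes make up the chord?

F#, A, C#, D#

The written figures 6/5 are shorthand for 6/5/3: the 3 is implied.
A third above F# in this key is A.
A fifth above F# in this key is C#.
A sixth above F# in this key is D#.
Together with the bass F#, this spells D# half-diminished seventh in first inversion.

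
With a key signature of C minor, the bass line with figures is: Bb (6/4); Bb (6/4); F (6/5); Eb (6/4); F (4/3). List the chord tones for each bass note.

Bb (6/4): Bb, Eb, G.
Bb (6/4): Bb, Eb, G.
F (6/5/3): F, Ab, C, D.
Eb (6/4): Eb, Ab, C.
F (6/4/3): F, Ab, Bb, D.

Bb, Eb, G | Bb, Eb, G | F, Ab, C, D | Eb, Ab, C | F, Ab, Bb, D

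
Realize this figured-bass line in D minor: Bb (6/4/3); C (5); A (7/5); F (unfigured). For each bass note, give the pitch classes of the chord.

Bb (6/4/3): Bb, D, E, G.
C (5/3): C, E, G.
A (7/5/3): A, C, E, G.
F (5/3): F, A, C.

Bb, D, E, G | C, E, G | A, C, E, G | F, A, C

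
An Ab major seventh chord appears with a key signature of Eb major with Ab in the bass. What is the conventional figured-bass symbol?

7

Ab is the root of Ab major seventh, so the chord is in root position.
A seventh chord in root position is figured 7/5/3, conventionally abbreviated 7.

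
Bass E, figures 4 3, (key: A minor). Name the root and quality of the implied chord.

A minor seventh

The figures 4 3 indicate a seventh chord in second inversion.
In second inversion the root lies a fourth above the bass: a fourth above E in A minor is A.
The chord tones are E, G, A, C, giving A minor seventh.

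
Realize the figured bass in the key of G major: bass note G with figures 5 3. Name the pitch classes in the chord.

G, B, D

A third above G in this key is B.
A fifth above G in this key is D.
Together with the bass G, this spells G major in root position.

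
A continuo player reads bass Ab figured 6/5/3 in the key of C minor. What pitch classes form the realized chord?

A third above Ab in this key is C.
A fifth above Ab in this key is Eb.
A sixth above Ab in this key is F.
Together with the bass Ab, this spells F minor seventh in first inversion.

Ab, C, Eb, F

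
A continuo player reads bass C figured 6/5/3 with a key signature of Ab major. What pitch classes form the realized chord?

A third above C in this key is Eb.
A fifth above C in this key is G.
A sixth above C in this key is Ab.
Together with the bass C, this spells Ab major seventh in first inversion.

C, Eb, G, Ab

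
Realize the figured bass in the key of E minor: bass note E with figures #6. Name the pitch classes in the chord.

E, G, C#

The written figures #6 are shorthand for 6/3: the 3 is implied.
A third above E in this key is G.
A sixth above E in this key is C, raised to C# by the sharp.
Together with the bass E, this spells C# diminished in first inversion.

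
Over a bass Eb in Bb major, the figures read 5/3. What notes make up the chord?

A third above Eb in this key is G.
A fifth above Eb in this key is Bb.
Together with the bass Eb, this spells Eb major in root position.

Eb, G, Bb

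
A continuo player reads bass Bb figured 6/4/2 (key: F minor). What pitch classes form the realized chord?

Bb, C, Eb, G

A second above Bb in this key is C.
A fourth above Bb in this key is Eb.
A sixth above Bb in this key is G.
Together with the bass Bb, this spells C minor seventh in third inversion.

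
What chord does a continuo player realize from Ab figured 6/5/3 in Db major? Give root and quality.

F minor seventh

The figures 6/5/3 indicate a seventh chord in first inversion.
In first inversion the root lies a sixth above the bass: a sixth above Ab in Db major is F.
The chord tones are Ab, C, Eb, F, giving F minor seventh.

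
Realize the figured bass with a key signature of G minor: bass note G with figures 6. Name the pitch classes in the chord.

G, Bb, Eb

The written figures 6 are shorthand for 6/3: the 3 is implied.
A third above G in this key is Bb.
A sixth above G in this key is Eb.
Together with the bass G, this spells Eb major in first inversion.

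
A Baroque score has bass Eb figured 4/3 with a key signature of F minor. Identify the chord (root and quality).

The figures 4/3 indicate a seventh chord in second inversion.
In second inversion the root lies a fourth above the bass: a fourth above Eb in F minor is Ab.
The chord tones are Eb, G, Ab, C, giving Ab major seventh.

Ab major seventh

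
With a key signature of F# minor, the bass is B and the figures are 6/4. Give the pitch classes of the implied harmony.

B, E, G#

A fourth above B in this key is E.
A sixth above B in this key is G#.
Together with the bass B, this spells E major in second inversion.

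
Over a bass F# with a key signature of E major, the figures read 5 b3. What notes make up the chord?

A third above F# in this key is A, lowered to Ab by the flat.
A fifth above F# in this key is C#.

F#, Ab, C#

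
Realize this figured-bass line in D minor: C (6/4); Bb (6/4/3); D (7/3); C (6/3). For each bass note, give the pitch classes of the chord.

C (6/4): C, F, A.
Bb (6/4/3): Bb, D, E, G.
D (7/5/3): D, F, A, C.
C (6/3): C, E, A.

C, F, A | Bb, D, E, G | D, F, A, C | C, E, A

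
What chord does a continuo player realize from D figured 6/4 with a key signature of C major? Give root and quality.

The figures 6/4 indicate a triad in second inversion.
In second inversion the root lies a fourth above the bass: a fourth above D in C major is G.
The chord tones are D, G, B, giving G major.

G major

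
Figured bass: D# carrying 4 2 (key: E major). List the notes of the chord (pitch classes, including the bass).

D#, E, G#, B

The written figures 4 2 are shorthand for 6/4/2: the 6 is implied.
A second above D# in this key is E.
A fourth above D# in this key is G#.
A sixth above D# in this key is B.
Together with the bass D#, this spells E major seventh in third inversion.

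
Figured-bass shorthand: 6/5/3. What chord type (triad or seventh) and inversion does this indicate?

seventh chord, first inversion

Intervals of 6/5/3 above the bass form a seventh chord; the bass is the third, so this is first inversion.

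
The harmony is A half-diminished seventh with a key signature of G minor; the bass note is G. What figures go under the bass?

4/2

G is the seventh of A half-diminished seventh, so the chord is in third inversion.
A seventh chord in third inversion is figured 6/4/2, conventionally abbreviated 4/2.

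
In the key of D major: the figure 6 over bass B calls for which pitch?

Counting 5 letter steps above B lands on G; in D major, that letter is G.

G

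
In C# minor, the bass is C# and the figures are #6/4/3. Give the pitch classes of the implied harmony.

A third above C# in this key is E.
A fourth above C# in this key is F#.
A sixth above C# in this key is A, raised to A# by the sharp.
Together with the bass C#, this spells F# dominant seventh in second inversion.

C#, E, F#, A#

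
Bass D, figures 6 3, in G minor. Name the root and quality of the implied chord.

The figures 6 3 indicate a triad in first inversion.
In first inversion the root lies a sixth above the bass: a sixth above D in G minor is Bb.
The chord tones are D, F, Bb, giving Bb major.

Bb major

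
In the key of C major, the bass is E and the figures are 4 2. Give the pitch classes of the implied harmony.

E, F, A, C

The written figures 4 2 are shorthand for 6/4/2: the 6 is implied.
A second above E in this key is F.
A fourth above E in this key is A.
A sixth above E in this key is C.
Together with the bass E, this spells F major seventh in third inversion.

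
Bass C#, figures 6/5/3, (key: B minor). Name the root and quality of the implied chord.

A dominant seventh

The figures 6/5/3 indicate a seventh chord in first inversion.
In first inversion the root lies a sixth above the bass: a sixth above C# in B minor is A.
The chord tones are C#, E, G, A, giving A dominant seventh.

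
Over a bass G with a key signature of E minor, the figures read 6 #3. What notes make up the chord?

A third above G in this key is B, raised to B# by the sharp.
A sixth above G in this key is E.

G, B#, E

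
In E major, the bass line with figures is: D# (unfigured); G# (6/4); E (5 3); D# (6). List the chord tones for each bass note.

D# (5/3): D#, F#, A.
G# (6/4): G#, C#, E.
E (5/3): E, G#, B.
D# (6/3): D#, F#, B.

D#, F#, A | G#, C#, E | E, G#, B | D#, F#, B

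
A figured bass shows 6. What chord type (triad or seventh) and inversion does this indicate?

6 is shorthand for 6/3.
Intervals of 6/3 above the bass form a triad; the bass is the third, so this is first inversion.

triad, first inversion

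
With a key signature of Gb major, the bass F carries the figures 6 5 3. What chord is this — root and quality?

The figures 6 5 3 indicate a seventh chord in first inversion.
In first inversion the root lies a sixth above the bass: a sixth above F in Gb major is Db.
The chord tones are F, Ab, Cb, Db, giving Db dominant seventh.

Db dominant seventh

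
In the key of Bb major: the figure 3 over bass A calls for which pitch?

Counting 2 letter steps above A lands on C; in Bb major, that letter is C.

C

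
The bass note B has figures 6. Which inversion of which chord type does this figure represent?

6 is shorthand for 6/3.
Intervals of 6/3 above the bass form a triad; the bass is the third, so this is first inversion.

triad, first inversion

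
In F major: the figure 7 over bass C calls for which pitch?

Counting 6 letter steps above C lands on B; in F major, that letter is Bb.

Bb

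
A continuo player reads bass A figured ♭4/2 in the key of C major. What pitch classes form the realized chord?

The written figures ♭4/2 are shorthand for 6/4/2: the 6 is implied.
A second above A in this key is B.
A fourth above A in this key is D, lowered to Db by the flat.
A sixth above A in this key is F.

A, B, Db, F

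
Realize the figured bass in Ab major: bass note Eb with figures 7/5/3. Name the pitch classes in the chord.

A third above Eb in this key is G.
A fifth above Eb in this key is Bb.
A seventh above Eb in this key is Db.
Together with the bass Eb, this spells Eb dominant seventh in root position.

Eb, G, Bb, Db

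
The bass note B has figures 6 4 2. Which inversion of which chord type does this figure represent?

seventh chord, third inversion

Intervals of 6/4/2 above the bass form a seventh chord; the bass is the seventh, so this is third inversion.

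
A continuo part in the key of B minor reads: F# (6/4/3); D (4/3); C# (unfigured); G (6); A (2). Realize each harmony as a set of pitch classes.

F# (6/4/3): F#, A, B, D.
D (6/4/3): D, F#, G, B.
C# (5/3): C#, E, G.
G (6/3): G, B, E.
A (6/4/2): A, B, D, F#.

F#, A, B, D | D, F#, G, B | C#, E, G | G, B, E | A, B, D, F#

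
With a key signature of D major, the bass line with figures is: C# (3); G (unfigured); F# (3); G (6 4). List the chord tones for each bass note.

C#, E, G | G, B, D | F#, A, C# | G, C#, E

C# (5/3): C#, E, G.
G (5/3): G, B, D.
F# (5/3): F#, A, C#.
G (6/4): G, C#, E.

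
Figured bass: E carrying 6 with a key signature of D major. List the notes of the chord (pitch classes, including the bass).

The written figures 6 are shorthand for 6/3: the 3 is implied.
A third above E in this key is G.
A sixth above E in this key is C#.
Together with the bass E, this spells C# diminished in first inversion.

E, G, C#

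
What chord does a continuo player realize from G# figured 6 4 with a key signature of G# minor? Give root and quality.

The figures 6 4 indicate a triad in second inversion.
In second inversion the root lies a fourth above the bass: a fourth above G# in G# minor is C#.
The chord tones are G#, C#, E, giving C# minor.

C# minor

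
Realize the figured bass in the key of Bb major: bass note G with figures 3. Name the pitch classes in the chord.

G, Bb, D

The written figures 3 are shorthand for 5/3: the 5 is implied.
A third above G in this key is Bb.
A fifth above G in this key is D.
Together with the bass G, this spells G minor in root position.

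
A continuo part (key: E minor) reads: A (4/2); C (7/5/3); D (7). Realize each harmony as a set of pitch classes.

A (6/4/2): A, B, D, F#.
C (7/5/3): C, E, G, B.
D (7/5/3): D, F#, A, C.

A, B, D, F# | C, E, G, B | D, F#, A, C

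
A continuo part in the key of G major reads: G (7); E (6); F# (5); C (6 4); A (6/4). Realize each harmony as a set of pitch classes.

G, B, D, F# | E, G, C | F#, A, C | C, F#, A | A, D, F#

G (7/5/3): G, B, D, F#.
E (6/3): E, G, C.
F# (5/3): F#, A, C.
C (6/4): C, F#, A.
A (6/4): A, D, F#.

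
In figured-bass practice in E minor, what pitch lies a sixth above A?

Counting 5 letter steps above A lands on F; in E minor, that letter is F#.

F#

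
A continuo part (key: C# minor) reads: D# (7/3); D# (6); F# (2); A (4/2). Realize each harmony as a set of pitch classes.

D#, F#, A, C# | D#, F#, B | F#, G#, B, D# | A, B, D#, F#

D# (7/5/3): D#, F#, A, C#.
D# (6/3): D#, F#, B.
F# (6/4/2): F#, G#, B, D#.
A (6/4/2): A, B, D#, F#.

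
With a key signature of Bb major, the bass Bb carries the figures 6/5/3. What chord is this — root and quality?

The figures 6/5/3 indicate a seventh chord in first inversion.
In first inversion the root lies a sixth above the bass: a sixth above Bb in Bb major is G.
The chord tones are Bb, D, F, G, giving G minor seventh.

G minor seventh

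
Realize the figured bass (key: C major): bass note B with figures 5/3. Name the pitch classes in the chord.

A third above B in this key is D.
A fifth above B in this key is F.
Together with the bass B, this spells B diminished in root position.

B, D, F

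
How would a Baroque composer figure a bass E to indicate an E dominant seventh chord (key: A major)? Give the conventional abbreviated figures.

E is the root of E dominant seventh, so the chord is in root position.
A seventh chord in root position is figured 7/5/3, conventionally abbreviated 7.

7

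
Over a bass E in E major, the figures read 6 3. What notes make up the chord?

E, G#, C#

A third above E in this key is G#.
A sixth above E in this key is C#.
Together with the bass E, this spells C# minor in first inversion.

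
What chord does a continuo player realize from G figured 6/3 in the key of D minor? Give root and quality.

The figures 6/3 indicate a triad in first inversion.
In first inversion the root lies a sixth above the bass: a sixth above G in D minor is E.
The chord tones are G, Bb, E, giving E diminished.

E diminished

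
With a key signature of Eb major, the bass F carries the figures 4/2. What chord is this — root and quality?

G minor seventh

The figures 4/2 indicate a seventh chord in third inversion.
In third inversion the root lies a second above the bass: a second above F in Eb major is G.
The chord tones are F, G, Bb, D, giving G minor seventh.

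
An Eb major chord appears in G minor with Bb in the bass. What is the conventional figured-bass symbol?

6/4

Bb is the fifth of Eb major, so the chord is in second inversion.
A triad in second inversion is figured 6/4, conventionally abbreviated 6/4.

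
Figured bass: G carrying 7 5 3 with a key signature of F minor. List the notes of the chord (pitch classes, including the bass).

A third above G in this key is Bb.
A fifth above G in this key is Db.
A seventh above G in this key is F.
Together with the bass G, this spells G half-diminished seventh in root position.

G, Bb, Db, F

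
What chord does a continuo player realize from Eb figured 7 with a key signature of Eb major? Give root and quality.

The figures 7 indicate a seventh chord in root position.
In root position the bass is the root, so the root is Eb.
The chord tones are Eb, G, Bb, D, giving Eb major seventh.

Eb major seventh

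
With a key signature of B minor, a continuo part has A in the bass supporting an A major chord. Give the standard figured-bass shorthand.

A is the root of A major, so the chord is in root position.
A triad in root position is figured 5/3, conventionally abbreviated (no figures — root-position triad).

no figures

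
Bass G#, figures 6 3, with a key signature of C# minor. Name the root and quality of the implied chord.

The figures 6 3 indicate a triad in first inversion.
In first inversion the root lies a sixth above the bass: a sixth above G# in C# minor is E.
The chord tones are G#, B, E, giving E major.

E major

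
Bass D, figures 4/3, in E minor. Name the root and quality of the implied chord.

The figures 4/3 indicate a seventh chord in second inversion.
In second inversion the root lies a fourth above the bass: a fourth above D in E minor is G.
The chord tones are D, F#, G, B, giving G major seventh.

G major seventh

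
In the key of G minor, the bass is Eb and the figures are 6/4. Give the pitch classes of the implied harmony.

Eb, A, C

A fourth above Eb in this key is A.
A sixth above Eb in this key is C.
Together with the bass Eb, this spells A diminished in second inversion.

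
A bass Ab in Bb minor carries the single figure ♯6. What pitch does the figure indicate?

Counting 5 letter steps above Ab lands on F; in Bb minor, that letter is F.
The #6 figure raises it a semitone, giving F#.

F#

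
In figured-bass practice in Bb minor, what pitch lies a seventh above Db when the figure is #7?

C#

Counting 6 letter steps above Db lands on C; in Bb minor, that letter is C.
The #7 figure raises it a semitone, giving C#.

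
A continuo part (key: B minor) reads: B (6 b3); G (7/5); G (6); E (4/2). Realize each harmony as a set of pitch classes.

B, Db, G | G, B, D, F# | G, B, E | E, F#, A, C#

B (6/b3): B, Db, G.
G (7/5/3): G, B, D, F#.
G (6/3): G, B, E.
E (6/4/2): E, F#, A, C#.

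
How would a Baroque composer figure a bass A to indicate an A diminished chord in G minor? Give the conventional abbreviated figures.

A is the root of A diminished, so the chord is in root position.
A triad in root position is figured 5/3, conventionally abbreviated (no figures — root-position triad).

no figures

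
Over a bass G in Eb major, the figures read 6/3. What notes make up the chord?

A third above G in this key is Bb.
A sixth above G in this key is Eb.
Together with the bass G, this spells Eb major in first inversion.

G, Bb, Eb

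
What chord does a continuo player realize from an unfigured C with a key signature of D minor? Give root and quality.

C major

An unfigured bass indicates a triad in root position.
In root position the bass is the root, so the root is C.
The chord tones are C, E, G, giving C major.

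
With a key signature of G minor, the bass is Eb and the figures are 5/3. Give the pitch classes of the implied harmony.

Eb, G, Bb

A third above Eb in this key is G.
A fifth above Eb in this key is Bb.
Together with the bass Eb, this spells Eb major in root position.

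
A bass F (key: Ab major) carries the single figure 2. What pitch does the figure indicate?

Counting 1 letter step above F lands on G; in Ab major, that letter is G.

G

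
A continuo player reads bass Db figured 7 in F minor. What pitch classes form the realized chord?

Db, F, Ab, C

The written figures 7 are shorthand for 7/5/3: the 5/3 are implied.
A third above Db in this key is F.
A fifth above Db in this key is Ab.
A seventh above Db in this key is C.
Together with the bass Db, this spells Db major seventh in root position.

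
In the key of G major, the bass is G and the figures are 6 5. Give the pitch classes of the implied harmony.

G, B, D, E

The written figures 6 5 are shorthand for 6/5/3: the 3 is implied.
A third above G in this key is B.
A fifth above G in this key is D.
A sixth above G in this key is E.
Together with the bass G, this spells E minor seventh in first inversion.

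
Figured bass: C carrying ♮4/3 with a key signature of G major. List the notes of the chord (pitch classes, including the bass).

C, E, F, A

The written figures ♮4/3 are shorthand for 6/4/3: the 6 is implied.
A third above C in this key is E.
A fourth above C in this key is F#, made natural (F) by the ♮ figure.
A sixth above C in this key is A.
Together with the bass C, this spells F major seventh in second inversion.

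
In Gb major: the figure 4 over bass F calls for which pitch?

Bb

Counting 3 letter steps above F lands on B; in Gb major, that letter is Bb.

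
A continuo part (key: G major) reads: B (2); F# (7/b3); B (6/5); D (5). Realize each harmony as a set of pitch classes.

B, C, E, G | F#, Ab, C, E | B, D, F#, G | D, F#, A

B (6/4/2): B, C, E, G.
F# (7/5/b3): F#, Ab, C, E.
B (6/5/3): B, D, F#, G.
D (5/3): D, F#, A.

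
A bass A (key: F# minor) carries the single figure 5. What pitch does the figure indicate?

E

Counting 4 letter steps above A lands on E; in F# minor, that letter is E.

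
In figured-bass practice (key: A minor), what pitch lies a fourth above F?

Counting 3 letter steps above F lands on B; in A minor, that letter is B.

B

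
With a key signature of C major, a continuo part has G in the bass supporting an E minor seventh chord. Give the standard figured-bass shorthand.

G is the third of E minor seventh, so the chord is in first inversion.
A seventh chord in first inversion is figured 6/5/3, conventionally abbreviated 6/5.

6/5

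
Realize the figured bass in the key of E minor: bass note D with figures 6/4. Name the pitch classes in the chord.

A fourth above D in this key is G.
A sixth above D in this key is B.
Together with the bass D, this spells G major in second inversion.

D, G, B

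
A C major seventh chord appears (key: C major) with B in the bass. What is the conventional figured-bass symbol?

B is the seventh of C major seventh, so the chord is in third inversion.
A seventh chord in third inversion is figured 6/4/2, conventionally abbreviated 4/2.

4/2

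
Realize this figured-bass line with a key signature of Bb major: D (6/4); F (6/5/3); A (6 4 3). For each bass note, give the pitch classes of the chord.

D (6/4): D, G, Bb.
F (6/5/3): F, A, C, D.
A (6/4/3): A, C, D, F.

D, G, Bb | F, A, C, D | A, C, D, F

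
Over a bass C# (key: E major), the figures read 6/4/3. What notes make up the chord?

C#, E, F#, A

A third above C# in this key is E.
A fourth above C# in this key is F#.
A sixth above C# in this key is A.
Together with the bass C#, this spells F# minor seventh in second inversion.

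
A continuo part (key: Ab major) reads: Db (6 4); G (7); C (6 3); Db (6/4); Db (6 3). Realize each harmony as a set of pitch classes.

Db (6/4): Db, G, Bb.
G (7/5/3): G, Bb, Db, F.
C (6/3): C, Eb, Ab.
Db (6/4): Db, G, Bb.
Db (6/3): Db, F, Bb.

Db, G, Bb | G, Bb, Db, F | C, Eb, Ab | Db, G, Bb | Db, F, Bb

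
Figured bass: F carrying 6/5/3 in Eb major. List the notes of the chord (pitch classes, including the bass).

A third above F in this key is Ab.
A fifth above F in this key is C.
A sixth above F in this key is D.
Together with the bass F, this spells D half-diminished seventh in first inversion.

F, Ab, C, D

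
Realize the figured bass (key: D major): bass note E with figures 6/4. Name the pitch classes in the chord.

A fourth above E in this key is A.
A sixth above E in this key is C#.
Together with the bass E, this spells A major in second inversion.

E, A, C#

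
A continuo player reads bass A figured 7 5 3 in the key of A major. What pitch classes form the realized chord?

A third above A in this key is C#.
A fifth above A in this key is E.
A seventh above A in this key is G#.
Together with the bass A, this spells A major seventh in root position.

A, C#, E, G#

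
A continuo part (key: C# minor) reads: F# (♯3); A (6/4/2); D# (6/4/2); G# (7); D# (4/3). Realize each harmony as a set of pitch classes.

F#, A#, C# | A, B, D#, F# | D#, E, G#, B | G#, B, D#, F# | D#, F#, G#, B

F# (5/#3): F#, A#, C#.
A (6/4/2): A, B, D#, F#.
D# (6/4/2): D#, E, G#, B.
G# (7/5/3): G#, B, D#, F#.
D# (6/4/3): D#, F#, G#, B.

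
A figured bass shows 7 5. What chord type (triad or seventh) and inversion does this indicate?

seventh chord, root position

7 5 is shorthand for 7/5/3.
Intervals of 7/5/3 above the bass form a seventh chord; the bass is the root, so this is root position.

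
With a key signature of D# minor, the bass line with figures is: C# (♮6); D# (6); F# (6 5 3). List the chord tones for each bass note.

C# (♮6/3): C#, E#, A.
D# (6/3): D#, F#, B.
F# (6/5/3): F#, A#, C#, D#.

C#, E#, A | D#, F#, B | F#, A#, C#, D#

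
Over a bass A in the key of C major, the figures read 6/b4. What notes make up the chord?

A fourth above A in this key is D, lowered to Db by the flat.
A sixth above A in this key is F.
Together with the bass A, this spells Db augmented in second inversion.

A, Db, F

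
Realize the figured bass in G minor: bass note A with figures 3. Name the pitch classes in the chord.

A, C, Eb

The written figures 3 are shorthand for 5/3: the 5 is implied.
A third above A in this key is C.
A fifth above A in this key is Eb.
Together with the bass A, this spells A diminished in root position.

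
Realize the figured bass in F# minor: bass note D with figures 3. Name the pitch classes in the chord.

D, F#, A

The written figures 3 are shorthand for 5/3: the 5 is implied.
A third above D in this key is F#.
A fifth above D in this key is A.
Together with the bass D, this spells D major in root position.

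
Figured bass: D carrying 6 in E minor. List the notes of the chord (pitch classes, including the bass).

D, F#, B

The written figures 6 are shorthand for 6/3: the 3 is implied.
A third above D in this key is F#.
A sixth above D in this key is B.
Together with the bass D, this spells B minor in first inversion.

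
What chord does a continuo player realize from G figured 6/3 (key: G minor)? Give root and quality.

Eb major

The figures 6/3 indicate a triad in first inversion.
In first inversion the root lies a sixth above the bass: a sixth above G in G minor is Eb.
The chord tones are G, Bb, Eb, giving Eb major.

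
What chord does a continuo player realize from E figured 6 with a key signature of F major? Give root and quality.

C major

The figures 6 indicate a triad in first inversion.
In first inversion the root lies a sixth above the bass: a sixth above E in F major is C.
The chord tones are E, G, C, giving C major.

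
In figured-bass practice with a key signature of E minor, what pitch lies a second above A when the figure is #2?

Counting 1 letter step above A lands on B; in E minor, that letter is B.
The #2 figure raises it a semitone, giving B#.

B#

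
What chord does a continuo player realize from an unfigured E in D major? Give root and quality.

An unfigured bass indicates a triad in root position.
In root position the bass is the root, so the root is E.
The chord tones are E, G, B, giving E minor.

E minor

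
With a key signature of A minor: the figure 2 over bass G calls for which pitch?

Counting 1 letter step above G lands on A; in A minor, that letter is A.

A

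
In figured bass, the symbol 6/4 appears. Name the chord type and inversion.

triad, second inversion

Intervals of 6/4 above the bass form a triad; the bass is the fifth, so this is second inversion.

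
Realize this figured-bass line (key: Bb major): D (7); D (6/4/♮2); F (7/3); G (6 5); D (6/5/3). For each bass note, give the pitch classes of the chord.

D (7/5/3): D, F, A, C.
D (6/4/♮2): D, E, G, Bb.
F (7/5/3): F, A, C, Eb.
G (6/5/3): G, Bb, D, Eb.
D (6/5/3): D, F, A, Bb.

D, F, A, C | D, E, G, Bb | F, A, C, Eb | G, Bb, D, Eb | D, F, A, Bb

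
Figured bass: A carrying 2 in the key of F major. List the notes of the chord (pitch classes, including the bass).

The written figures 2 are shorthand for 6/4/2: the 6/4 are implied.
A second above A in this key is Bb.
A fourth above A in this key is D.
A sixth above A in this key is F.
Together with the bass A, this spells Bb major seventh in third inversion.

A, Bb, D, F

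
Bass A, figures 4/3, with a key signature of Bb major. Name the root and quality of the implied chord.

The figures 4/3 indicate a seventh chord in second inversion.
In second inversion the root lies a fourth above the bass: a fourth above A in Bb major is D.
The chord tones are A, C, D, F, giving D minor seventh.

D minor seventh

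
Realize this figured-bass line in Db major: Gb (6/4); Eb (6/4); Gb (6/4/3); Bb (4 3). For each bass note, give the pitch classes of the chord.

Gb, C, Eb | Eb, Ab, C | Gb, Bb, C, Eb | Bb, Db, Eb, Gb

Gb (6/4): Gb, C, Eb.
Eb (6/4): Eb, Ab, C.
Gb (6/4/3): Gb, Bb, C, Eb.
Bb (6/4/3): Bb, Db, Eb, Gb.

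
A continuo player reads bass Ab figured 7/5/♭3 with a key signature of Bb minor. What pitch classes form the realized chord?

Ab, Cb, Eb, Gb

A third above Ab in this key is C, lowered to Cb by the flat.
A fifth above Ab in this key is Eb.
A seventh above Ab in this key is Gb.
Together with the bass Ab, this spells Ab minor seventh in root position.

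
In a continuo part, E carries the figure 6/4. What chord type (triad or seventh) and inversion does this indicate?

Intervals of 6/4 above the bass form a triad; the bass is the fifth, so this is second inversion.

triad, second inversion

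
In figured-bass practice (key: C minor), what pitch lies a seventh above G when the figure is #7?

Counting 6 letter steps above G lands on F; in C minor, that letter is F.
The #7 figure raises it a semitone, giving F#.

F#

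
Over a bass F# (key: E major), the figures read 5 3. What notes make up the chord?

F#, A, C#

A third above F# in this key is A.
A fifth above F# in this key is C#.
Together with the bass F#, this spells F# minor in root position.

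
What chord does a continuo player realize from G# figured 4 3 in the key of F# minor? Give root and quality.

C# minor seventh

The figures 4 3 indicate a seventh chord in second inversion.
In second inversion the root lies a fourth above the bass: a fourth above G# in F# minor is C#.
The chord tones are G#, B, C#, E, giving C# minor seventh.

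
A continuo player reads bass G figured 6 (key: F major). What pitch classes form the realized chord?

G, Bb, E

The written figures 6 are shorthand for 6/3: the 3 is implied.
A third above G in this key is Bb.
A sixth above G in this key is E.
Together with the bass G, this spells E diminished in first inversion.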